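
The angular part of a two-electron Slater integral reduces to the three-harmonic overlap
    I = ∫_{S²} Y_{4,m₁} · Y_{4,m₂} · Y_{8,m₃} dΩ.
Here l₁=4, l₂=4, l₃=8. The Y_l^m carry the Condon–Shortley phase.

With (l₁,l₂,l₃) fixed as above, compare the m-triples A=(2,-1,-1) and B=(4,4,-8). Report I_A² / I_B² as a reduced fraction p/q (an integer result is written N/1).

98/715

Shared (l₁,l₂,l₃)=(4,4,8): N and (l;000)² cancel in I_A²/I_B².
A: Δ = 0!·8!·8!/17! = 1/218790; Racah Σ t=0..0: t=0:+1/1036800 = 1/1036800; ⇒ 3j(4 4 8; 2 -1 -1)² = 98/12155, sgn -1
B: Δ = 0!·8!·8!/17! = 1/218790; Racah Σ t=0..0: t=0:+1/1625702400 = 1/1625702400; ⇒ 3j(4 4 8; 4 4 -8)² = 1/17, sgn +1
I_A²/I_B² = (98/12155)/(1/17) = 98/715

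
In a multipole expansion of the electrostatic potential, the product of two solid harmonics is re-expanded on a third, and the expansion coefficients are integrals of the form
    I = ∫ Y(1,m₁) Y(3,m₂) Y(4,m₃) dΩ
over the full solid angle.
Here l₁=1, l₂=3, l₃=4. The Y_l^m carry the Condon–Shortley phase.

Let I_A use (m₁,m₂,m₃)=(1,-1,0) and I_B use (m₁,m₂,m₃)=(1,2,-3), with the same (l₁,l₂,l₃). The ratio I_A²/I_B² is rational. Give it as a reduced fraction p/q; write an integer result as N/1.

Same 1,3,4: normalisation and zero-m 3j drop out of the ratio.
A: Δ: 0! 2! 6! / 9! → 1/252; sum: t=0:+1/96 = 1/96; 3j²(1 3 4; 1 -1 0) = Δ·Π!·Σ² = 1/42  (sign +1)
B: Δ: 0! 2! 6! / 9! → 1/252; sum: t=0:+1/240 = 1/240; 3j²(1 3 4; 1 2 -3) = Δ·Π!·Σ² = 1/12  (sign -1)
I_A²/I_B² = (1/42)/(1/12) = 2/7

2/7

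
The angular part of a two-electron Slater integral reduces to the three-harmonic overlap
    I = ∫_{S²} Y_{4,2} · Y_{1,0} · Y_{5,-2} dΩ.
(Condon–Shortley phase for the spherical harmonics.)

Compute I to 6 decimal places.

Checks pass: Σm=0; 10 even; l₃=5∈[3,5].
(2·4+1)(2·1+1)(2·5+1) = 297
Δ: 0! 8! 2! / 11! → 1/495
sum: t=0:+1/576 = 1/576
3j²(4 1 5; 0 0 0) = Δ·Π!·Σ² = 5/99  (sign -1)
sum: t=0:+1/1440 = 1/1440
3j²(4 1 5; 2 0 -2) = Δ·Π!·Σ² = 7/165  (sign -1)
combine: 4πI² = 297·5/99·7/165 = 7/11
take √, sign +1: I = 0.22503380

0.225034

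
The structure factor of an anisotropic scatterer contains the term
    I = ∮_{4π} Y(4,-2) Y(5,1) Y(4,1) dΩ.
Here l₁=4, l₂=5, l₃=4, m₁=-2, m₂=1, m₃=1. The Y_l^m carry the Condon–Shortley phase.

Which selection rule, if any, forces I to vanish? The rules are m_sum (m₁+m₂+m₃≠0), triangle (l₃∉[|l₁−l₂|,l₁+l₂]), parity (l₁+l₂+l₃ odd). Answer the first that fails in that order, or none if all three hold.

parity

Σmᵢ = 0  ✓
l₃∈[|l₁−l₂|,l₁+l₂]=[1,9], have l₃=4  ✓
Σlᵢ = 13 ⇒ odd  ✗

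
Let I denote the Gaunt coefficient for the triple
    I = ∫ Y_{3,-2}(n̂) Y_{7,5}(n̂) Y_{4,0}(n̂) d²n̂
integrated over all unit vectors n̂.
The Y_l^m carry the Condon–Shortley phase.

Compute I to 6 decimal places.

0.000000

Σmᵢ = 3 ≠ 0, so the φ-integral vanishes; I = 0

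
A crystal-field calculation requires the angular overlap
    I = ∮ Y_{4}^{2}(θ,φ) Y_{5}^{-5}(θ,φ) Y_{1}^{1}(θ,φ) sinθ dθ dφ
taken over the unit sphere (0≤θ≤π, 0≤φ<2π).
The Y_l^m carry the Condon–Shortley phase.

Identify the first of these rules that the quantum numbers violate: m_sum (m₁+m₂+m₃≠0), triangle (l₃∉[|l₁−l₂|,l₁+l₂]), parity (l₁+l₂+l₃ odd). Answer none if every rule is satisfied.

m_sum

azimuthal sum: 2 − 5 + 1 = -2  ✗
1 ≤ 1 ≤ 9 (triangle on l)
L = 4 + 5 + 1 = 10 (even)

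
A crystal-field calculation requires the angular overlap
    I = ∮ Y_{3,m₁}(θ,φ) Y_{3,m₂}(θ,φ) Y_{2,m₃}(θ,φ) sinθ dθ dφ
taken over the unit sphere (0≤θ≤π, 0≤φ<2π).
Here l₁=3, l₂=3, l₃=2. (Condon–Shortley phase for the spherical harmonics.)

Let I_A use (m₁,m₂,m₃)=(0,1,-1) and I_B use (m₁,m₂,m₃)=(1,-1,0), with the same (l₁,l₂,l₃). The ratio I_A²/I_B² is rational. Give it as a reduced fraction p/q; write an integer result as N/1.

2/9

Shared (l₁,l₂,l₃)=(3,3,2): N and (l;000)² cancel in I_A²/I_B².
A: Δ = 4!·2!·2!/9! = 1/3780; Racah Σ t=2..3: t=2:+1/8 t=3:−1/12 = 1/24; ⇒ 3j(3 3 2; 0 1 -1)² = 1/210, sgn -1
B: Δ = 4!·2!·2!/9! = 1/3780; Racah Σ t=0..2: t=0:+1/96 t=1:−1/6 t=2:+1/16 = -3/32; ⇒ 3j(3 3 2; 1 -1 0)² = 3/140, sgn -1
I_A²/I_B² = (1/210)/(3/140) = 2/9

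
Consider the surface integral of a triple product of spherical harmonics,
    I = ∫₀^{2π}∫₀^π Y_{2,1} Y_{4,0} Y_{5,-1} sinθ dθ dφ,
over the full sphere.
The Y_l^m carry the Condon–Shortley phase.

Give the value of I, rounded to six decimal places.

l₁+l₂+l₃=11 is odd: 3j(l;000)=0 ⇒ I=0

0.000000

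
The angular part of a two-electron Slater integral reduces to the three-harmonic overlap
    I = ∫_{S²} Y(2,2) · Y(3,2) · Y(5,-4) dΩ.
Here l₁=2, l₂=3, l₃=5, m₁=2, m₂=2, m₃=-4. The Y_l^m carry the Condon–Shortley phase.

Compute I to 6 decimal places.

0.268967

m-sum 0 ✓  L=10 even ✓  1≤5≤5 ✓
Π(2lᵢ+1) = 5×7×11 = 385
triangle coeff Δ(2,3,5) = 1/2310
Σ_t [0,0]: t=0:+1/144 = 1/144
(3j)²=10/231 [(2 3 5; 0 0 0)], sign=-1
Σ_t [0,0]: t=0:+1/2880 = 1/2880
(3j)²=3/55 [(2 3 5; 2 2 -4)], sign=-1
⇒ 4πI² = 10/11
I = (+1)√(10/11/(4π)) = 0.26896683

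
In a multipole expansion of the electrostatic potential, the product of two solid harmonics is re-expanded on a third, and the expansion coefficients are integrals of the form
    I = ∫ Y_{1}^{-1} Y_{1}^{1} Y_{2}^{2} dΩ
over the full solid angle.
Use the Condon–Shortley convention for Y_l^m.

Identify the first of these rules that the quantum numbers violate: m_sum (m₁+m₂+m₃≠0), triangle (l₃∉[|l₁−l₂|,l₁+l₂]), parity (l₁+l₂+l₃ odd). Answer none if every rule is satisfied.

m_sum

m₁+m₂+m₃ = -1 + 1 + 2 = 2  ✗
triangle: |1−1|=0 ≤ l₃=2 ≤ 1+1=2
parity: l₁+l₂+l₃ = 4 is even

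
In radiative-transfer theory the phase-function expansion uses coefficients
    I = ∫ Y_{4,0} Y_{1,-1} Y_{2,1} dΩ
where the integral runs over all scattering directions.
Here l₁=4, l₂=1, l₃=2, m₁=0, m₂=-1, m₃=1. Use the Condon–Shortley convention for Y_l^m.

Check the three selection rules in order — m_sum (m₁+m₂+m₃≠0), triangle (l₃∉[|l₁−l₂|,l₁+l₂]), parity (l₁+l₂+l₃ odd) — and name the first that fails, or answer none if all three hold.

triangle

Σmᵢ = 0  ✓
l₃∈[|l₁−l₂|,l₁+l₂]=[3,5], have l₃=2  ✗
Σlᵢ = 7 ⇒ odd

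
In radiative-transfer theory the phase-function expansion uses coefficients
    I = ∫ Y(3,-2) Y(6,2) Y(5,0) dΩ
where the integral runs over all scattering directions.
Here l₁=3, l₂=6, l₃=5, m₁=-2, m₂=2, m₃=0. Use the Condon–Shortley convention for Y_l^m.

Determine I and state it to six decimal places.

-0.077843

m-sum 0 ✓  L=14 even ✓  3≤5≤9 ✓
Π(2lᵢ+1) = 7×13×11 = 1001
triangle coeff Δ(3,6,5) = 1/675675
Σ_t [1,3]: t=1:−1/8640 t=2:+1/2304 t=3:−1/8640 = 7/34560
(3j)²=7/429 [(3 6 5; 0 0 0)], sign=-1
Σ_t [3,4]: t=3:−1/8640 t=4:+1/13824 = -1/23040
(3j)²=2/429 [(3 6 5; -2 2 0)], sign=+1
⇒ 4πI² = 98/1287
I = (-1)√(98/1287/(4π)) = -0.07784287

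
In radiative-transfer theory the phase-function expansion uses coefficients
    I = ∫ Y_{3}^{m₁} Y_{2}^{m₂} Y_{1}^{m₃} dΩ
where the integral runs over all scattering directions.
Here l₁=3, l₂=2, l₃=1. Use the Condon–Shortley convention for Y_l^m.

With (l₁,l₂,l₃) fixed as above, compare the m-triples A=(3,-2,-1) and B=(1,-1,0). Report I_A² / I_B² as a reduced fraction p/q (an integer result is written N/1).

15/8

Shared (l₁,l₂,l₃)=(3,2,1): N and (l;000)² cancel in I_A²/I_B².
A: Δ = 4!·2!·0!/7! = 1/105; Racah Σ t=0..0: t=0:+1/48 = 1/48; ⇒ 3j(3 2 1; 3 -2 -1)² = 1/7, sgn +1
B: Δ = 4!·2!·0!/7! = 1/105; Racah Σ t=1..1: t=1:−1/6 = -1/6; ⇒ 3j(3 2 1; 1 -1 0)² = 8/105, sgn +1
I_A²/I_B² = (1/7)/(8/105) = 15/8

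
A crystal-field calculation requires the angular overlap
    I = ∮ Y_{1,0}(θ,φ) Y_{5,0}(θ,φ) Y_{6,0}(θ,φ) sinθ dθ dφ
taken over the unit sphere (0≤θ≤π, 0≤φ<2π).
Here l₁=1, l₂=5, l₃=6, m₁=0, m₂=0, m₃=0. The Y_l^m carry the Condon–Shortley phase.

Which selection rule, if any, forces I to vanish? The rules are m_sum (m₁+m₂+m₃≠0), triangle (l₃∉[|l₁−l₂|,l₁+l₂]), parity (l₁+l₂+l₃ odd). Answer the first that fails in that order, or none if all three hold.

none

m₁+m₂+m₃ = 0 + 0 + 0 = 0  ✓
triangle: |1−5|=4 ≤ l₃=6 ≤ 1+5=6  ✓
parity: l₁+l₂+l₃ = 12 is even  ✓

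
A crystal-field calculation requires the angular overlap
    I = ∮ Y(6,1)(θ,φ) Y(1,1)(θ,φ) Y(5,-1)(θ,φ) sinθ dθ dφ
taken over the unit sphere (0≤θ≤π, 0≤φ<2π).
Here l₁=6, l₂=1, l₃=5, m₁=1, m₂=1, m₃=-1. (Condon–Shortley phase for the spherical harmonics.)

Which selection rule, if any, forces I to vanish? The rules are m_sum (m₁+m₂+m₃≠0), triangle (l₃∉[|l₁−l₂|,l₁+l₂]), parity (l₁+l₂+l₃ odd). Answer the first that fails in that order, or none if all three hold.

Σmᵢ = 1  ✗
l₃∈[|l₁−l₂|,l₁+l₂]=[5,7], have l₃=5
Σlᵢ = 12 ⇒ even

m_sum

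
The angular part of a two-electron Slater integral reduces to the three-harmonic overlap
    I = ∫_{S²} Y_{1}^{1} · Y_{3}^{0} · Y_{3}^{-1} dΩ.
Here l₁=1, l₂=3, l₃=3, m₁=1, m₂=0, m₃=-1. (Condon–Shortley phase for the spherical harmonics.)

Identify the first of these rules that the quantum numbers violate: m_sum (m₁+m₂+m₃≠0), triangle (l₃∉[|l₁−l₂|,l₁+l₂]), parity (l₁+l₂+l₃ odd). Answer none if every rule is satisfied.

azimuthal sum: 1 + 0 − 1 = 0  ✓
2 ≤ 3 ≤ 4 (triangle on l)  ✓
L = 1 + 3 + 3 = 7 (odd)  ✗

parity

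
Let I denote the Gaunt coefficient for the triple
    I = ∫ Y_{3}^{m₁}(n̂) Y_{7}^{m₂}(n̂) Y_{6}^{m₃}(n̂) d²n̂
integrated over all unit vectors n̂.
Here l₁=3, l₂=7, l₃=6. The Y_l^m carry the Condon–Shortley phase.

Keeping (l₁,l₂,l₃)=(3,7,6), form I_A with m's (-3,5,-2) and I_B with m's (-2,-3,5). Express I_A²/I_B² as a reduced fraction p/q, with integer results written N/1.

810/361

Shared (l₁,l₂,l₃)=(3,7,6): N and (l;000)² cancel in I_A²/I_B².
A: Δ = 4!·2!·10!/17! = 1/2042040; Racah Σ t=4..4: t=4:+1/3870720 = 1/3870720; ⇒ 3j(3 7 6; -3 5 -2)² = 135/6188, sgn +1
B: Δ = 4!·2!·10!/17! = 1/2042040; Racah Σ t=3..4: t=3:−1/4354560 t=4:+1/87091200 = -19/87091200; ⇒ 3j(3 7 6; -2 -3 5)² = 361/37128, sgn +1
I_A²/I_B² = (135/6188)/(361/37128) = 810/361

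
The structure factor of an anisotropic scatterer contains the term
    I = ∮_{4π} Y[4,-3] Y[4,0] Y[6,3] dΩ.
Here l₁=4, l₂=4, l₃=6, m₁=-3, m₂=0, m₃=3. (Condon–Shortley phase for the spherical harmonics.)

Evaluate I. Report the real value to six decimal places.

0.123195

Checks pass: Σm=0; 14 even; l₃=6∈[0,8].
(2·4+1)(2·4+1)(2·6+1) = 1053
Δ: 2! 6! 6! / 15! → 1/1261260
sum: t=0:+1/4608 t=1:−1/1296 t=2:+1/4608 = -7/20736
3j²(4 4 6; 0 0 0) = Δ·Π!·Σ² = 20/1287  (sign -1)
sum: t=1:−1/25920 t=2:+1/11520 = 1/20736
3j²(4 4 6; -3 0 3) = Δ·Π!·Σ² = 5/429  (sign -1)
combine: 4πI² = 1053·20/1287·5/429 = 300/1573
take √, sign +1: I = 0.12319450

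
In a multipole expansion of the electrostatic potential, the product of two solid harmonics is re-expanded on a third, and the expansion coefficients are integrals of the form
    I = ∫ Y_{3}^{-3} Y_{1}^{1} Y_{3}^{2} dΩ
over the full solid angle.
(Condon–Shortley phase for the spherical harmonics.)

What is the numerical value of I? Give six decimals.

l₁+l₂+l₃=7 is odd: 3j(l;000)=0 ⇒ I=0

0.000000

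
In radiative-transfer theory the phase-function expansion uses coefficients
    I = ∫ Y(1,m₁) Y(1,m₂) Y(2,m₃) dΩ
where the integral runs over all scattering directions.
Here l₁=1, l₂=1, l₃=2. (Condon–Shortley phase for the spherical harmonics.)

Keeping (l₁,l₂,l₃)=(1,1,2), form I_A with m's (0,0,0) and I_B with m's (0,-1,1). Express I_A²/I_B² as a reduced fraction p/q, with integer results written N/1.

l's match ⇒ only the (l;m) 3-j factors differ between A and B.
A: triangle coeff Δ(1,1,2) = 1/30; Σ_t [0,0]: t=0:+1/1 = 1/1; (3j)²=2/15 [(1 1 2; 0 0 0)], sign=+1
B: triangle coeff Δ(1,1,2) = 1/30; Σ_t [0,0]: t=0:+1/2 = 1/2; (3j)²=1/10 [(1 1 2; 0 -1 1)], sign=-1
I_A²/I_B² = (2/15)/(1/10) = 4/3

4/3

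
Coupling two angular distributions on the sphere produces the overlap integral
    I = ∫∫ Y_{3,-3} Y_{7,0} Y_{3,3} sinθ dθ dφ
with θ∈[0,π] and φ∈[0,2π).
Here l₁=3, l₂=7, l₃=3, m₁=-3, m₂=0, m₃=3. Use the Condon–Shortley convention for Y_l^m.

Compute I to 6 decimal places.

0.000000

triangle: need 4≤l₃≤10, have 3; I=0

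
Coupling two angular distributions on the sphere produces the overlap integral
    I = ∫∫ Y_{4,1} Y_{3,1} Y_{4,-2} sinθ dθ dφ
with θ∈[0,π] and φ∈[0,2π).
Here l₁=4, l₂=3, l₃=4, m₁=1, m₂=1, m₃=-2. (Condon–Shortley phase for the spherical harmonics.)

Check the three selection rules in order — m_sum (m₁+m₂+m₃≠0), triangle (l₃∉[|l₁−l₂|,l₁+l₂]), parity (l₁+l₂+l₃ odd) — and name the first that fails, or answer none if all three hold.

Σmᵢ = 0  ✓
l₃∈[|l₁−l₂|,l₁+l₂]=[1,7], have l₃=4  ✓
Σlᵢ = 11 ⇒ odd  ✗

parity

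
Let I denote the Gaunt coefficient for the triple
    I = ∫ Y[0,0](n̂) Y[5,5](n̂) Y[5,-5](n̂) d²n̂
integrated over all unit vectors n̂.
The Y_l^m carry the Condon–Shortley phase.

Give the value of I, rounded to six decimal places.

-0.282095

Rules hold: Σm=0, L=10 even, 5≤5≤5.
N = 1·11·11 = 121
Δ = 0!·0!·10!/11! = 1/11
Racah Σ t=0..0: t=0:+1/14400 = 1/14400
⇒ 3j(0 5 5; 0 0 0)² = 1/11, sgn -1
Racah Σ t=0..0: t=0:+1/3628800 = 1/3628800
⇒ 3j(0 5 5; 0 5 -5)² = 1/11, sgn +1
4πI² = N·(3j₀)²·(3jₘ)² = 1/1
I = -1·√(1/4π) = -0.28209479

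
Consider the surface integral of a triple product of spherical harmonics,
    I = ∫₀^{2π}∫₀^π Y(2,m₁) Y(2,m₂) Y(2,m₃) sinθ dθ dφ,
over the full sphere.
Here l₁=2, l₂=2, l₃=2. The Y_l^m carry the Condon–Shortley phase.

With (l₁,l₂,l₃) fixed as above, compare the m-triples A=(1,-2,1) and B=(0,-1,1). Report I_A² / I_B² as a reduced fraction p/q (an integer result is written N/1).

6/1

Shared (l₁,l₂,l₃)=(2,2,2): N and (l;000)² cancel in I_A²/I_B².
A: Δ = 2!·2!·2!/7! = 1/630; Racah Σ t=0..0: t=0:+1/4 = 1/4; ⇒ 3j(2 2 2; 1 -2 1)² = 3/35, sgn -1
B: Δ = 2!·2!·2!/7! = 1/630; Racah Σ t=0..1: t=0:+1/4 t=1:−1/2 = -1/4; ⇒ 3j(2 2 2; 0 -1 1)² = 1/70, sgn +1
I_A²/I_B² = (3/35)/(1/70) = 6/1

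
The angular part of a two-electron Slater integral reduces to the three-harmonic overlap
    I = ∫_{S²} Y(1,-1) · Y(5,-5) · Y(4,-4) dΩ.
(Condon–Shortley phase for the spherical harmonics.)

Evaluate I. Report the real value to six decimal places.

m-sum = -1 − 5 − 4 = -10 ≠ 0 ⇒ I = 0

0.000000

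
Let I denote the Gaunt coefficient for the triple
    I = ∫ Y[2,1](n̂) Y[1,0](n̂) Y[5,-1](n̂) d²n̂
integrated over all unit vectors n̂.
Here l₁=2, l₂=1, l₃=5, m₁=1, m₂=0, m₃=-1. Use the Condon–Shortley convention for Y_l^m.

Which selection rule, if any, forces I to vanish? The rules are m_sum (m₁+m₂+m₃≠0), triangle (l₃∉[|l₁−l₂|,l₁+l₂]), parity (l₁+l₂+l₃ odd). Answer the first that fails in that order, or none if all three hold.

triangle

Σmᵢ = 0  ✓
l₃∈[|l₁−l₂|,l₁+l₂]=[1,3], have l₃=5  ✗
Σlᵢ = 8 ⇒ even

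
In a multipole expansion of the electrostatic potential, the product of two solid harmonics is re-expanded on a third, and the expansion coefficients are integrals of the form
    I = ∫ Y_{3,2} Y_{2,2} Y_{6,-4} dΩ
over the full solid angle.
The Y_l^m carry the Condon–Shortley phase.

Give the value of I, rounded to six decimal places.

triangle: need 1≤l₃≤5, have 6; I=0

0.000000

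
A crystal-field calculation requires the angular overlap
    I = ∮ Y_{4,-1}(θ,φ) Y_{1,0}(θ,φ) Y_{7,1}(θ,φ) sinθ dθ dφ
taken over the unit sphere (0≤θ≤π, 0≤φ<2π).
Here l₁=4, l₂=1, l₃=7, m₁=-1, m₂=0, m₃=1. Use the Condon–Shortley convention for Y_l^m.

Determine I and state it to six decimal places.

0.000000

|4−1|≤7≤4+1 violated ⇒ I = 0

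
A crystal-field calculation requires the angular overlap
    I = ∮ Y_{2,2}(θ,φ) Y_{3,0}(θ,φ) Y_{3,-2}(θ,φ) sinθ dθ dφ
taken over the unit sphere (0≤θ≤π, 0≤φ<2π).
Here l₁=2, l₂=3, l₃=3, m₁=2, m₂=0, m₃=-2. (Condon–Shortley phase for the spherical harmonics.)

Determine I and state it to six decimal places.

-0.188063

m-sum 0 ✓  L=8 even ✓  1≤3≤5 ✓
Π(2lᵢ+1) = 5×7×7 = 245
triangle coeff Δ(2,3,3) = 1/3780
Σ_t [0,2]: t=0:+1/24 t=1:−1/4 t=2:+1/24 = -1/6
(3j)²=4/105 [(2 3 3; 0 0 0)], sign=+1
Σ_t [0,0]: t=0:+1/24 = 1/24
(3j)²=1/21 [(2 3 3; 2 0 -2)], sign=-1
⇒ 4πI² = 4/9
I = (-1)√(4/9/(4π)) = -0.18806319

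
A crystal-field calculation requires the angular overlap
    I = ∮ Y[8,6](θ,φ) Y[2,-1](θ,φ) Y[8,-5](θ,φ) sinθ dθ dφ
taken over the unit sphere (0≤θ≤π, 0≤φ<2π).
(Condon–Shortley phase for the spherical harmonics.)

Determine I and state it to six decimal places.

Checks pass: Σm=0; 18 even; l₃=8∈[6,10].
(2·8+1)(2·2+1)(2·8+1) = 1445
Δ: 2! 14! 2! / 19! → 1/348840
sum: t=0:+1/116121600 t=1:−1/25401600 t=2:+1/116121600 = -1/45158400
3j²(8 2 8; 0 0 0) = Δ·Π!·Σ² = 24/1615  (sign -1)
sum: t=0:+1/1916006400 t=1:−1/12454041600 = 1/2264371200
3j²(8 2 8; 6 -1 -5) = Δ·Π!·Σ² = 847/38760  (sign -1)
combine: 4πI² = 1445·24/1615·847/38760 = 847/1805
take √, sign +1: I = 0.19324051

0.193241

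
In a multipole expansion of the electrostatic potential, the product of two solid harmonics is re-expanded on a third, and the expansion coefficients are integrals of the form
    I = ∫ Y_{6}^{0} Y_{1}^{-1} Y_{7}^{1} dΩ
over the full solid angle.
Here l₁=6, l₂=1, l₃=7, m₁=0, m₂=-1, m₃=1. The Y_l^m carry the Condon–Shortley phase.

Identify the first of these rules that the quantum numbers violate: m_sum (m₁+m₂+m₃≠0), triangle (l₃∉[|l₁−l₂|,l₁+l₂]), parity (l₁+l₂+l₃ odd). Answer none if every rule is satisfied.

m₁+m₂+m₃ = 0 − 1 + 1 = 0  ✓
triangle: |6−1|=5 ≤ l₃=7 ≤ 6+1=7  ✓
parity: l₁+l₂+l₃ = 14 is even  ✓

none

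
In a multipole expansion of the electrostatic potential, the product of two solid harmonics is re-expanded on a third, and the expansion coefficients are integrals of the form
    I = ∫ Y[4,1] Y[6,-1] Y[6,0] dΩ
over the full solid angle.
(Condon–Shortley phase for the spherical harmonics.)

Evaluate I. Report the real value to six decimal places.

-0.043721

Checks pass: Σm=0; 16 even; l₃=6∈[2,10].
(2·4+1)(2·6+1)(2·6+1) = 1521
Δ: 4! 4! 8! / 17! → 1/15315300
sum: t=0:+1/829440 t=1:−1/25920 t=2:+1/9216 t=3:−1/25920 t=4:+1/829440 = 7/207360
3j²(4 6 6; 0 0 0) = Δ·Π!·Σ² = 28/2431  (sign +1)
sum: t=0:+1/103680 t=1:−1/13824 t=2:+1/17280 t=3:−1/207360 = -1/103680
3j²(4 6 6; 1 -1 0) = Δ·Π!·Σ² = 10/7293  (sign -1)
combine: 4πI² = 1521·28/2431·10/7293 = 840/34969
take √, sign -1: I = -0.04372130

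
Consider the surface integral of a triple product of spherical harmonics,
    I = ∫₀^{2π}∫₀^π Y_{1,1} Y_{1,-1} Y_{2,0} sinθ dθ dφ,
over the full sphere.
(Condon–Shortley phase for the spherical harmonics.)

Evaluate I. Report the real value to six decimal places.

0.126157

Rules hold: Σm=0, L=4 even, 0≤2≤2.
N = 3·3·5 = 45
Δ = 0!·2!·2!/5! = 1/30
Racah Σ t=0..0: t=0:+1/1 = 1/1
⇒ 3j(1 1 2; 0 0 0)² = 2/15, sgn +1
Racah Σ t=0..0: t=0:+1/4 = 1/4
⇒ 3j(1 1 2; 1 -1 0)² = 1/30, sgn +1
4πI² = N·(3j₀)²·(3jₘ)² = 1/5
I = +1·√(0.2/4π) = 0.12615663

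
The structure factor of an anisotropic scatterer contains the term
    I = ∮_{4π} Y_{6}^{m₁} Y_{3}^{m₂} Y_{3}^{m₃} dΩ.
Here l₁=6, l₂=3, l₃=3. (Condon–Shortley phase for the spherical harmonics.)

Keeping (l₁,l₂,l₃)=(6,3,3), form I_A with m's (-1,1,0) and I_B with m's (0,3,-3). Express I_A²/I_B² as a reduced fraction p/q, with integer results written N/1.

350/1

Same 6,3,3: normalisation and zero-m 3j drop out of the ratio.
A: Δ: 6! 6! 0! / 13! → 1/12012; sum: t=4:+1/1728 = 1/1728; 3j²(6 3 3; -1 1 0) = Δ·Π!·Σ² = 25/858  (sign -1)
B: Δ: 6! 6! 0! / 13! → 1/12012; sum: t=6:+1/518400 = 1/518400; 3j²(6 3 3; 0 3 -3) = Δ·Π!·Σ² = 1/12012  (sign +1)
I_A²/I_B² = (25/858)/(1/12012) = 350/1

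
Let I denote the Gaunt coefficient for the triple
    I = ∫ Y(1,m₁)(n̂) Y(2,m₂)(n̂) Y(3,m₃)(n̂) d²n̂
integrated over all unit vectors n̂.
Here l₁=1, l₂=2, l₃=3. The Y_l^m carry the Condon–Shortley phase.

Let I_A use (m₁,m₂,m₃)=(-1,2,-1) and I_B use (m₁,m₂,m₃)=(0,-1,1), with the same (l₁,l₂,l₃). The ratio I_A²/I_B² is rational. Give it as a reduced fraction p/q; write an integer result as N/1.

Same 1,2,3: normalisation and zero-m 3j drop out of the ratio.
A: Δ: 0! 2! 4! / 7! → 1/105; sum: t=0:+1/48 = 1/48; 3j²(1 2 3; -1 2 -1) = Δ·Π!·Σ² = 1/105  (sign +1)
B: Δ: 0! 2! 4! / 7! → 1/105; sum: t=0:+1/6 = 1/6; 3j²(1 2 3; 0 -1 1) = Δ·Π!·Σ² = 8/105  (sign +1)
I_A²/I_B² = (1/105)/(8/105) = 1/8

1/8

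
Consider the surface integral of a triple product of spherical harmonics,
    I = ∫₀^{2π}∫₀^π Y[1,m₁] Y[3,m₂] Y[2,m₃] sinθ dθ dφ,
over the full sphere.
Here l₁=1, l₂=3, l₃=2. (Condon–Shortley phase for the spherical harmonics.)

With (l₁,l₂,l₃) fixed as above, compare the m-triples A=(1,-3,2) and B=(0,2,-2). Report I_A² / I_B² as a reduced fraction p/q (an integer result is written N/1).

3/1

l's match ⇒ only the (l;m) 3-j factors differ between A and B.
A: triangle coeff Δ(1,3,2) = 1/105; Σ_t [0,0]: t=0:+1/48 = 1/48; (3j)²=1/7 [(1 3 2; 1 -3 2)], sign=+1
B: triangle coeff Δ(1,3,2) = 1/105; Σ_t [1,1]: t=1:−1/24 = -1/24; (3j)²=1/21 [(1 3 2; 0 2 -2)], sign=-1
I_A²/I_B² = (1/7)/(1/21) = 3/1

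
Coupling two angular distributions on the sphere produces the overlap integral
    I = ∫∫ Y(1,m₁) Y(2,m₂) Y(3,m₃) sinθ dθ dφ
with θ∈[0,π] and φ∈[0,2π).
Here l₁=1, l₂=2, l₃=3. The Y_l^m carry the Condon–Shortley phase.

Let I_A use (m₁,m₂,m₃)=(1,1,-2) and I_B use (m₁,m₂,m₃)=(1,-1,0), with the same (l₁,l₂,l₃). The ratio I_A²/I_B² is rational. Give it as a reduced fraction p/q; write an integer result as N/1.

Same 1,2,3: normalisation and zero-m 3j drop out of the ratio.
A: Δ: 0! 2! 4! / 7! → 1/105; sum: t=0:+1/12 = 1/12; 3j²(1 2 3; 1 1 -2) = Δ·Π!·Σ² = 2/21  (sign -1)
B: Δ: 0! 2! 4! / 7! → 1/105; sum: t=0:+1/12 = 1/12; 3j²(1 2 3; 1 -1 0) = Δ·Π!·Σ² = 1/35  (sign -1)
I_A²/I_B² = (2/21)/(1/35) = 10/3

10/3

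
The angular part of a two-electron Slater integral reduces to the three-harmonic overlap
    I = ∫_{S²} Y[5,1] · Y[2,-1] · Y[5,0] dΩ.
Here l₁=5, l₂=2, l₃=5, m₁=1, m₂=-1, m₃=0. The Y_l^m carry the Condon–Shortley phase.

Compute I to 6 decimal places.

-0.036166

Checks pass: Σm=0; 12 even; l₃=5∈[3,7].
(2·5+1)(2·2+1)(2·5+1) = 605
Δ: 2! 8! 2! / 13! → 1/38610
sum: t=0:+1/2880 t=1:−1/576 t=2:+1/2880 = -1/960
3j²(5 2 5; 0 0 0) = Δ·Π!·Σ² = 10/429  (sign +1)
sum: t=0:+1/1152 t=1:−1/1440 = 1/5760
3j²(5 2 5; 1 -1 0) = Δ·Π!·Σ² = 1/858  (sign -1)
combine: 4πI² = 605·10/429·1/858 = 25/1521
take √, sign -1: I = -0.03616600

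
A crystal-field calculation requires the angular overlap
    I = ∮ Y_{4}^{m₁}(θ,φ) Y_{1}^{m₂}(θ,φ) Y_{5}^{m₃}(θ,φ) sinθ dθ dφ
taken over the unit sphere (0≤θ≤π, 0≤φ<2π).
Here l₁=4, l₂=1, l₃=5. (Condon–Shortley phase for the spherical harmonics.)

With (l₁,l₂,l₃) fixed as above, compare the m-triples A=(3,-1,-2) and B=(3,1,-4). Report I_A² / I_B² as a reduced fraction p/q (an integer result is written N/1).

1/12

l's match ⇒ only the (l;m) 3-j factors differ between A and B.
A: triangle coeff Δ(4,1,5) = 1/495; Σ_t [0,0]: t=0:+1/10080 = 1/10080; (3j)²=1/165 [(4 1 5; 3 -1 -2)], sign=-1
B: triangle coeff Δ(4,1,5) = 1/495; Σ_t [0,0]: t=0:+1/10080 = 1/10080; (3j)²=4/55 [(4 1 5; 3 1 -4)], sign=-1
I_A²/I_B² = (1/165)/(4/55) = 1/12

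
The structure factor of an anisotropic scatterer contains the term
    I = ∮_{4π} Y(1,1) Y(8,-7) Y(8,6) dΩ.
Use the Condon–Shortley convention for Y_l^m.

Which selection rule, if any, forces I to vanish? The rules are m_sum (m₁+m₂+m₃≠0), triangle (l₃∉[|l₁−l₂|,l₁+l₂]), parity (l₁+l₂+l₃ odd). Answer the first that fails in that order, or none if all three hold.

parity

Σmᵢ = 0  ✓
l₃∈[|l₁−l₂|,l₁+l₂]=[7,9], have l₃=8  ✓
Σlᵢ = 17 ⇒ odd  ✗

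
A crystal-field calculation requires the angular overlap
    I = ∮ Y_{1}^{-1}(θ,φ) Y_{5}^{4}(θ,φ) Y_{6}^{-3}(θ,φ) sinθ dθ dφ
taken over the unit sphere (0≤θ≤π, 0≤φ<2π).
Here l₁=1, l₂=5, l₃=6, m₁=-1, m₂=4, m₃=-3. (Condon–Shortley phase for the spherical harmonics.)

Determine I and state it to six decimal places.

Checks pass: Σm=0; 12 even; l₃=6∈[4,6].
(2·1+1)(2·5+1)(2·6+1) = 429
Δ: 0! 2! 10! / 13! → 1/858
sum: t=0:+1/14400 = 1/14400
3j²(1 5 6; 0 0 0) = Δ·Π!·Σ² = 6/143  (sign +1)
sum: t=0:+1/725760 = 1/725760
3j²(1 5 6; -1 4 -3) = Δ·Π!·Σ² = 1/286  (sign -1)
combine: 4πI² = 429·6/143·1/286 = 9/143
take √, sign -1: I = -0.07076985

-0.070770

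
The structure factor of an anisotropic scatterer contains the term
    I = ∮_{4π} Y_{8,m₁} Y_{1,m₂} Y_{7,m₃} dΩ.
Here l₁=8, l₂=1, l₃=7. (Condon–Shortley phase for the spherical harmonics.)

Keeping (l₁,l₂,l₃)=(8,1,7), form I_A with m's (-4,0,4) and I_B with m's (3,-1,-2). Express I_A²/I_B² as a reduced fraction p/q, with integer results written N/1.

Same 8,1,7: normalisation and zero-m 3j drop out of the ratio.
A: Δ: 2! 14! 0! / 17! → 1/2040; sum: t=1:−1/239500800 = -1/239500800; 3j²(8 1 7; -4 0 4) = Δ·Π!·Σ² = 2/85  (sign +1)
B: Δ: 2! 14! 0! / 17! → 1/2040; sum: t=0:+1/87091200 = 1/87091200; 3j²(8 1 7; 3 -1 -2) = Δ·Π!·Σ² = 11/408  (sign -1)
I_A²/I_B² = (2/85)/(11/408) = 48/55

48/55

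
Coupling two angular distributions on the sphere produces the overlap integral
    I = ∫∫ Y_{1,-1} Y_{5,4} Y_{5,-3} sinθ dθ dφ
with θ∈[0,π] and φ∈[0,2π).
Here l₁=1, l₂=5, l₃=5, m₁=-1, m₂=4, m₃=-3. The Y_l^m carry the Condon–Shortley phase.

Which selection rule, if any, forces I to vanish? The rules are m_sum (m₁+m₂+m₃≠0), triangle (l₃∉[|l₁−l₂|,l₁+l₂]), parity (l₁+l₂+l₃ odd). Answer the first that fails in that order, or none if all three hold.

parity

m₁+m₂+m₃ = -1 + 4 − 3 = 0  ✓
triangle: |1−5|=4 ≤ l₃=5 ≤ 1+5=6  ✓
parity: l₁+l₂+l₃ = 11 is odd  ✗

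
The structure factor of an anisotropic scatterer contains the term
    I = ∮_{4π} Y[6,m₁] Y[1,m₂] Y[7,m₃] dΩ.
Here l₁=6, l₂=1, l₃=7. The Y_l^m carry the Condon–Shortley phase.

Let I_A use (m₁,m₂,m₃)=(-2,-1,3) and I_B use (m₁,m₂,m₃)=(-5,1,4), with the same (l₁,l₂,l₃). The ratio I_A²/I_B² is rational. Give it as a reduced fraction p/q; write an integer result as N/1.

Shared (l₁,l₂,l₃)=(6,1,7): N and (l;000)² cancel in I_A²/I_B².
A: Δ = 0!·12!·2!/15! = 1/1365; Racah Σ t=0..0: t=0:+1/1935360 = 1/1935360; ⇒ 3j(6 1 7; -2 -1 3)² = 3/91, sgn +1
B: Δ = 0!·12!·2!/15! = 1/1365; Racah Σ t=0..0: t=0:+1/79833600 = 1/79833600; ⇒ 3j(6 1 7; -5 1 4)² = 1/455, sgn -1
I_A²/I_B² = (3/91)/(1/455) = 15/1

15/1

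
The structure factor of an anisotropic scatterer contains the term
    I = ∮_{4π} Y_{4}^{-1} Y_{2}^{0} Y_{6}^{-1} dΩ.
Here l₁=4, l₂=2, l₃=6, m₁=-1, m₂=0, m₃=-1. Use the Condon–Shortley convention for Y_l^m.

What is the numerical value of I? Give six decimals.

Σmᵢ = -2 ≠ 0, so the φ-integral vanishes; I = 0

0.000000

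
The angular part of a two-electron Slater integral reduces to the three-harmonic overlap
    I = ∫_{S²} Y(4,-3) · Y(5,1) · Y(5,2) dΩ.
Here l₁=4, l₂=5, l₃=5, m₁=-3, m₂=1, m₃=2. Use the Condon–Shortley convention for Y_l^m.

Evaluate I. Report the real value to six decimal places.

m-sum 0 ✓  L=14 even ✓  1≤5≤9 ✓
Π(2lᵢ+1) = 9×11×11 = 1089
triangle coeff Δ(4,5,5) = 1/3153150
Σ_t [0,4]: t=0:+1/69120 t=1:−1/1728 t=2:+1/576 t=3:−1/1728 t=4:+1/69120 = 7/11520
(3j)²=2/143 [(4 5 5; 0 0 0)], sign=-1
Σ_t [3,4]: t=3:−1/5184 t=4:+1/6912 = -1/20736
(3j)²=5/2574 [(4 5 5; -3 1 2)], sign=+1
⇒ 4πI² = 5/169
I = (-1)√(5/169/(4π)) = -0.04852178

-0.048522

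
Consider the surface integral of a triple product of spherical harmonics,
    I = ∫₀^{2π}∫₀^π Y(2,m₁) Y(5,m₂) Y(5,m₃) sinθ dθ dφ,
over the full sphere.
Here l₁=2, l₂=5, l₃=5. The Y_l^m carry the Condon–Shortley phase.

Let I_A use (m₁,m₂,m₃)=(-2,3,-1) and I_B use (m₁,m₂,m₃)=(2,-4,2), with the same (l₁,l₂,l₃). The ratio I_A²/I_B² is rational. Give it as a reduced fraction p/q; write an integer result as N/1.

Shared (l₁,l₂,l₃)=(2,5,5): N and (l;000)² cancel in I_A²/I_B².
A: Δ = 2!·2!·8!/13! = 1/38610; Racah Σ t=2..2: t=2:+1/5760 = 1/5760; ⇒ 3j(2 5 5; -2 3 -1)² = 56/2145, sgn +1
B: Δ = 2!·2!·8!/13! = 1/38610; Racah Σ t=0..0: t=0:+1/20160 = 1/20160; ⇒ 3j(2 5 5; 2 -4 2)² = 12/715, sgn -1
I_A²/I_B² = (56/2145)/(12/715) = 14/9

14/9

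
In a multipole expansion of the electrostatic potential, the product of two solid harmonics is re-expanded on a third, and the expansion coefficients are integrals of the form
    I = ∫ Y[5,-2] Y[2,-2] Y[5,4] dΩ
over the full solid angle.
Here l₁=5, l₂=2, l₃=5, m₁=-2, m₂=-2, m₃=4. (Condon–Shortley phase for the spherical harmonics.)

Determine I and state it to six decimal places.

Checks pass: Σm=0; 12 even; l₃=5∈[3,7].
(2·5+1)(2·2+1)(2·5+1) = 605
Δ: 2! 8! 2! / 13! → 1/38610
sum: t=0:+1/2880 t=1:−1/576 t=2:+1/2880 = -1/960
3j²(5 2 5; 0 0 0) = Δ·Π!·Σ² = 10/429  (sign +1)
sum: t=0:+1/20160 = 1/20160
3j²(5 2 5; -2 -2 4) = Δ·Π!·Σ² = 12/715  (sign -1)
combine: 4πI² = 605·10/429·12/715 = 40/169
take √, sign -1: I = -0.13724032

-0.137240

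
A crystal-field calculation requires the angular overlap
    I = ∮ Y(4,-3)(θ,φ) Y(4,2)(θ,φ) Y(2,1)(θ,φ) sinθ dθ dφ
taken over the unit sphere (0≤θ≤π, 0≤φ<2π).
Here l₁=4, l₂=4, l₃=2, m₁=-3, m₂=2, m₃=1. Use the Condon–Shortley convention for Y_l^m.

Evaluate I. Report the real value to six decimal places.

-0.187702

Checks pass: Σm=0; 10 even; l₃=2∈[0,8].
(2·4+1)(2·4+1)(2·2+1) = 405
Δ: 6! 2! 2! / 11! → 1/13860
sum: t=2:+1/192 t=3:−1/36 t=4:+1/192 = -5/288
3j²(4 4 2; 0 0 0) = Δ·Π!·Σ² = 20/693  (sign -1)
sum: t=5:−1/240 t=6:+1/1440 = -1/288
3j²(4 4 2; -3 2 1) = Δ·Π!·Σ² = 5/132  (sign +1)
combine: 4πI² = 405·20/693·5/132 = 375/847
take √, sign -1: I = -0.18770204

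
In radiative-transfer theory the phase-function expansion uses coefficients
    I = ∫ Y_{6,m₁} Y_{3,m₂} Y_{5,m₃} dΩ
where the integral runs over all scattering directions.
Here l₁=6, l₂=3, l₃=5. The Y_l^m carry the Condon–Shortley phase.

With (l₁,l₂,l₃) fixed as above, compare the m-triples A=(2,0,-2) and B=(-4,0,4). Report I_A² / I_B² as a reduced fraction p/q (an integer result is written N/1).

Same 6,3,5: normalisation and zero-m 3j drop out of the ratio.
A: Δ: 4! 8! 2! / 15! → 1/675675; sum: t=1:−1/8640 t=2:+1/5760 t=3:−1/60480 = 1/24192; 3j²(6 3 5; 2 0 -2) = Δ·Π!·Σ² = 8/3003  (sign -1)
B: Δ: 4! 8! 2! / 15! → 1/675675; sum: t=2:+1/161280 t=3:−1/60480 = -1/96768; 3j²(6 3 5; -4 0 4) = Δ·Π!·Σ² = 15/1001  (sign +1)
I_A²/I_B² = (8/3003)/(15/1001) = 8/45

8/45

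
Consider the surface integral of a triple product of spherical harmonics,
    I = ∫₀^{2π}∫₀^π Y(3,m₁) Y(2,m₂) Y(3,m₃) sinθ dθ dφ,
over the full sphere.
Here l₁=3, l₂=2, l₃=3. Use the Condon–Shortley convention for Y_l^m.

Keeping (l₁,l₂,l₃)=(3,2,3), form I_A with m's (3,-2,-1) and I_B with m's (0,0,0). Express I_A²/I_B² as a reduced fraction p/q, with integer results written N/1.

l's match ⇒ only the (l;m) 3-j factors differ between A and B.
A: triangle coeff Δ(3,2,3) = 1/3780; Σ_t [0,0]: t=0:+1/96 = 1/96; (3j)²=1/42 [(3 2 3; 3 -2 -1)], sign=+1
B: triangle coeff Δ(3,2,3) = 1/3780; Σ_t [0,2]: t=0:+1/24 t=1:−1/4 t=2:+1/24 = -1/6; (3j)²=4/105 [(3 2 3; 0 0 0)], sign=+1
I_A²/I_B² = (1/42)/(4/105) = 5/8

5/8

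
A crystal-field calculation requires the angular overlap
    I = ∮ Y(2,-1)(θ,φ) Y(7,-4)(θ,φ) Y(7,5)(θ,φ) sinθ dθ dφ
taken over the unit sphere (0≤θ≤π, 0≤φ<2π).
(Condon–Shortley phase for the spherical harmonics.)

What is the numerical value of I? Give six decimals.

Checks pass: Σm=0; 16 even; l₃=7∈[5,9].
(2·2+1)(2·7+1)(2·7+1) = 1125
Δ: 2! 2! 12! / 17! → 1/185640
sum: t=0:+1/2419200 t=1:−1/518400 t=2:+1/2419200 = -1/907200
3j²(2 7 7; 0 0 0) = Δ·Π!·Σ² = 56/3315  (sign +1)
sum: t=1:−1/14515200 t=2:+1/79833600 = -1/17740800
3j²(2 7 7; -1 -4 5) = Δ·Π!·Σ² = 729/30940  (sign -1)
combine: 4πI² = 1125·56/3315·729/30940 = 21870/48841
take √, sign -1: I = -0.18876748

-0.188767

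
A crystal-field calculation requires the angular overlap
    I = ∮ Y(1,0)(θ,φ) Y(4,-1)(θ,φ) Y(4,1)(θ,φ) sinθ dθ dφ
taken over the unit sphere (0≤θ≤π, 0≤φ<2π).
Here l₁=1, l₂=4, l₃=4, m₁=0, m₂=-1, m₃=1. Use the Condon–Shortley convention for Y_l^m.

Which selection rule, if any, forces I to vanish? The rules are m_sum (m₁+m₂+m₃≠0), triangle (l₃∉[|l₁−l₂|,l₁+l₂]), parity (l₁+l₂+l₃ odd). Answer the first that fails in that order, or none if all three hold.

parity

azimuthal sum: 0 − 1 + 1 = 0  ✓
3 ≤ 4 ≤ 5 (triangle on l)  ✓
L = 1 + 4 + 4 = 9 (odd)  ✗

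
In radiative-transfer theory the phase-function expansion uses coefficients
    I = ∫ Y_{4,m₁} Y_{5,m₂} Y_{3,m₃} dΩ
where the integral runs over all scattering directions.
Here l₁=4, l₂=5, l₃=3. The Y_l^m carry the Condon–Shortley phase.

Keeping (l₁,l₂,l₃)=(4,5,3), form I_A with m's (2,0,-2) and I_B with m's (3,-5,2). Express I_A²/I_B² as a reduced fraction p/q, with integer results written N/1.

Shared (l₁,l₂,l₃)=(4,5,3): N and (l;000)² cancel in I_A²/I_B².
A: Δ = 6!·2!·4!/13! = 1/180180; Racah Σ t=1..2: t=1:−1/2880 t=2:+1/576 = 1/720; ⇒ 3j(4 5 3; 2 0 -2)² = 80/3003, sgn -1
B: Δ = 6!·2!·4!/13! = 1/180180; Racah Σ t=0..0: t=0:+1/17280 = 1/17280; ⇒ 3j(4 5 3; 3 -5 2)² = 35/858, sgn -1
I_A²/I_B² = (80/3003)/(35/858) = 32/49

32/49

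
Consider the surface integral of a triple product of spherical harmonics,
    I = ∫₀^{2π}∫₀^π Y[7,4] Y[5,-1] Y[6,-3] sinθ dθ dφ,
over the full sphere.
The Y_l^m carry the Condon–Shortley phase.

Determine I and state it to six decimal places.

Checks pass: Σm=0; 18 even; l₃=6∈[2,12].
(2·7+1)(2·5+1)(2·6+1) = 2145
Δ: 6! 8! 4! / 19! → 1/174594420
sum: t=1:−1/4147200 t=2:+1/207360 t=3:−1/82944 t=4:+1/207360 t=5:−1/4147200 = -1/345600
3j²(7 5 6; 0 0 0) = Δ·Π!·Σ² = 420/46189  (sign -1)
sum: t=0:+1/12441600 t=1:−1/1036800 t=2:+1/967680 t=3:−1/8709120 = 1/29030400
3j²(7 5 6; 4 -1 -3) = Δ·Π!·Σ² = 9/146965  (sign -1)
combine: 4πI² = 2145·420/46189·9/146965 = 1620/1356277
take √, sign +1: I = 0.00974941

0.009749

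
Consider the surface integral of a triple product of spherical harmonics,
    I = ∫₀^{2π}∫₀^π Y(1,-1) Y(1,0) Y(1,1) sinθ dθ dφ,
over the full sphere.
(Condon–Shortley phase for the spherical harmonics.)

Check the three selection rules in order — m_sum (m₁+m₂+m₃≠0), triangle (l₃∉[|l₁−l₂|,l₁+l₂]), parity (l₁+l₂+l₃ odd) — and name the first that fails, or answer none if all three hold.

azimuthal sum: -1 + 0 + 1 = 0  ✓
0 ≤ 1 ≤ 2 (triangle on l)  ✓
L = 1 + 1 + 1 = 3 (odd)  ✗

parity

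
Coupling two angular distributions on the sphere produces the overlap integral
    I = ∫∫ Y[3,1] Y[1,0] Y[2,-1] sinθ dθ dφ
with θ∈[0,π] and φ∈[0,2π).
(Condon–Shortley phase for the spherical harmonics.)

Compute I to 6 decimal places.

m-sum 0 ✓  L=6 even ✓  2≤2≤4 ✓
Π(2lᵢ+1) = 7×3×5 = 105
triangle coeff Δ(3,1,2) = 1/105
Σ_t [1,1]: t=1:−1/4 = -1/4
(3j)²=3/35 [(3 1 2; 0 0 0)], sign=-1
Σ_t [1,1]: t=1:−1/6 = -1/6
(3j)²=8/105 [(3 1 2; 1 0 -1)], sign=+1
⇒ 4πI² = 24/35
I = (-1)√(24/35/(4π)) = -0.23359668

-0.233597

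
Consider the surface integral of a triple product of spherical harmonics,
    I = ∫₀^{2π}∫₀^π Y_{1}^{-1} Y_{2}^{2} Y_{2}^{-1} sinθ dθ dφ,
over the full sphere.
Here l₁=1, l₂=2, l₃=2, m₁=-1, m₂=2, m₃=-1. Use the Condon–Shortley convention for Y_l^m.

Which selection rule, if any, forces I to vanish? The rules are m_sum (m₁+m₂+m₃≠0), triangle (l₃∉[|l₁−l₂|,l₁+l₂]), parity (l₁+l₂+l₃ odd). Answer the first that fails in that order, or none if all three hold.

m₁+m₂+m₃ = -1 + 2 − 1 = 0  ✓
triangle: |1−2|=1 ≤ l₃=2 ≤ 1+2=3  ✓
parity: l₁+l₂+l₃ = 5 is odd  ✗

parity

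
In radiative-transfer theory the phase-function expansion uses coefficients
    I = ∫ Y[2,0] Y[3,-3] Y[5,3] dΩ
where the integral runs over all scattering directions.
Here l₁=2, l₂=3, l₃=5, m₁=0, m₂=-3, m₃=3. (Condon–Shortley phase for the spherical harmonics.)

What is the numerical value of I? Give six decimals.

Rules hold: Σm=0, L=10 even, 1≤5≤5.
N = 5·7·11 = 385
Δ = 0!·4!·6!/11! = 1/2310
Racah Σ t=0..0: t=0:+1/144 = 1/144
⇒ 3j(2 3 5; 0 0 0)² = 10/231, sgn -1
Racah Σ t=0..0: t=0:+1/2880 = 1/2880
⇒ 3j(2 3 5; 0 -3 3)² = 2/165, sgn +1
4πI² = N·(3j₀)²·(3jₘ)² = 20/99
I = -1·√(0.20202/4π) = -0.12679218

-0.126792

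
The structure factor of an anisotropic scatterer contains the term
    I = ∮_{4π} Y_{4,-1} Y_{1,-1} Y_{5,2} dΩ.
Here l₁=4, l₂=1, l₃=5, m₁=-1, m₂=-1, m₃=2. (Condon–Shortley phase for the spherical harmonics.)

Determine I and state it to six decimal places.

Rules hold: Σm=0, L=10 even, 3≤5≤5.
N = 9·3·11 = 297
Δ = 0!·8!·2!/11! = 1/495
Racah Σ t=0..0: t=0:+1/576 = 1/576
⇒ 3j(4 1 5; 0 0 0)² = 5/99, sgn -1
Racah Σ t=0..0: t=0:+1/1440 = 1/1440
⇒ 3j(4 1 5; -1 -1 2)² = 7/165, sgn -1
4πI² = N·(3j₀)²·(3jₘ)² = 7/11
I = +1·√(0.636364/4π) = 0.22503380

0.225034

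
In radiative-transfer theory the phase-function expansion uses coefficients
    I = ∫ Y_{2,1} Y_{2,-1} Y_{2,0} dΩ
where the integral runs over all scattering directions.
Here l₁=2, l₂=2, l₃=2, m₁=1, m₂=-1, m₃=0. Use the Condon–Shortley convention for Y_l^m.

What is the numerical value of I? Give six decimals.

m-sum 0 ✓  L=6 even ✓  0≤2≤4 ✓
Π(2lᵢ+1) = 5×5×5 = 125
triangle coeff Δ(2,2,2) = 1/630
Σ_t [0,2]: t=0:+1/8 t=1:−1/1 t=2:+1/8 = -3/4
(3j)²=2/35 [(2 2 2; 0 0 0)], sign=-1
Σ_t [0,1]: t=0:+1/2 t=1:−1/4 = 1/4
(3j)²=1/70 [(2 2 2; 1 -1 0)], sign=+1
⇒ 4πI² = 5/49
I = (-1)√(5/49/(4π)) = -0.09011188

-0.090112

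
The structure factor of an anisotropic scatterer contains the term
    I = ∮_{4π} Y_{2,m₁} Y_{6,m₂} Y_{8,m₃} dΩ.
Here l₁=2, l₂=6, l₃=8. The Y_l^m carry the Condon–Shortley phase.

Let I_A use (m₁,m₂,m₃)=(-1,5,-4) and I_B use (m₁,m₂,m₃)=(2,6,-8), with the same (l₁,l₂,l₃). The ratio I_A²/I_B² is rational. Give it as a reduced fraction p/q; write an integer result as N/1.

12/455

Same 2,6,8: normalisation and zero-m 3j drop out of the ratio.
A: Δ: 0! 4! 12! / 17! → 1/30940; sum: t=0:+1/239500800 = 1/239500800; 3j²(2 6 8; -1 5 -4) = Δ·Π!·Σ² = 12/7735  (sign +1)
B: Δ: 0! 4! 12! / 17! → 1/30940; sum: t=0:+1/11496038400 = 1/11496038400; 3j²(2 6 8; 2 6 -8) = Δ·Π!·Σ² = 1/17  (sign +1)
I_A²/I_B² = (12/7735)/(1/17) = 12/455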